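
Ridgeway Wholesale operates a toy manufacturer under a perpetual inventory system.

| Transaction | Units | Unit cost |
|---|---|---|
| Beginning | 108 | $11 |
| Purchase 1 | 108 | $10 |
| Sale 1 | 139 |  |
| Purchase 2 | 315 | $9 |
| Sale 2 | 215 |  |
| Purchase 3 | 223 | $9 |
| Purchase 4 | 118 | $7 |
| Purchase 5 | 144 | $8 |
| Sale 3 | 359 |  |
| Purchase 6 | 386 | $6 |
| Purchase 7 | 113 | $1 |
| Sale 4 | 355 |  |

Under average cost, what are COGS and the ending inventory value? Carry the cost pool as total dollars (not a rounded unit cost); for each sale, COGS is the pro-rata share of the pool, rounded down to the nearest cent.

COGS = $8,726.90; ending inventory = $2,790.10

After Beginning: 108 on hand, pool $1,188.00 (≈ $11.0000 each)
After Purchase 1: 216 on hand, pool $2,268.00 (≈ $10.5000 each)
Sale 1, sell 139: 139/216 × $2,268.00 → $1,459.50
After Purchase 2: 392 on hand, pool $3,643.50 (≈ $9.2946 each)
Sale 2, sell 215: 215/392 × $3,643.50 → $1,998.34
After Purchase 3: 400 on hand, pool $3,652.16 (≈ $9.1304 each)
After Purchase 4: 518 on hand, pool $4,478.16 (≈ $8.6451 each)
After Purchase 5: 662 on hand, pool $5,630.16 (≈ $8.5048 each)
Sale 3, sell 359: 359/662 × $5,630.16 → $3,053.21
After Purchase 6: 689 on hand, pool $4,892.95 (≈ $7.1015 each)
After Purchase 7: 802 on hand, pool $5,005.95 (≈ $6.2418 each)
Sale 4, sell 355: 355/802 × $5,005.95 → $2,215.85
Total COGS = $1,459.50 + $1,998.34 + $3,053.21 + $2,215.85 = $8,726.90
Ending inventory (cost pool remaining) = $2,790.10
Check: goods available $11,517.00 = COGS $8,726.90 + ending $2,790.10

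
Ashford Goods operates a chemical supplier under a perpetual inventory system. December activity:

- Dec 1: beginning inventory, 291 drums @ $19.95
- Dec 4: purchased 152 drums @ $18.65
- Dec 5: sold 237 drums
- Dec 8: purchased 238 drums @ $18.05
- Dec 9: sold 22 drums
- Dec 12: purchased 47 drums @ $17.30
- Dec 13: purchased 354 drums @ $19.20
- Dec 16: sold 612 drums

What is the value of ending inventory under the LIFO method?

Dec 5, 237 sold [LIFO — newest first]: 152 @ $18.65 + 85 @ $19.95 = $4,530.55
Dec 9, 22 sold [LIFO — newest first]: 22 @ $18.05 = $397.10
Dec 16, 612 sold [LIFO — newest first]: 354 @ $19.20 + 47 @ $17.30 + 211 @ $18.05 = $11,418.45
Total COGS = $4,530.55 + $397.10 + $11,418.45 = $16,346.10
Ending inventory: 206 @ $19.95 + 5 @ $18.05 = $4,199.95

Ending inventory = $4,199.95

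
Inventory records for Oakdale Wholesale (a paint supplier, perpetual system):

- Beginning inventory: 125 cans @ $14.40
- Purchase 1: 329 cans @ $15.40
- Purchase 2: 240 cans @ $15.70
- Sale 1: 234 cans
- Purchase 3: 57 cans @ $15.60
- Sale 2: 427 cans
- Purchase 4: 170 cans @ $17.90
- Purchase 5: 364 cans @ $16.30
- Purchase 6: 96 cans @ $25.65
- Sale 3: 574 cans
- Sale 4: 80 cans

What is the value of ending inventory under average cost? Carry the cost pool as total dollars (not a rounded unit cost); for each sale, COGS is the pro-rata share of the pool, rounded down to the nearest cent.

Ending inventory = $1,175.22

After Beginning: 125 on hand, pool $1,800.00 (≈ $14.4000 each)
After Purchase 1: 454 on hand, pool $6,866.60 (≈ $15.1247 each)
After Purchase 2: 694 on hand, pool $10,634.60 (≈ $15.3236 each)
Sale 1, sell 234: 234/694 × $10,634.60 → $3,585.72
After Purchase 3: 517 on hand, pool $7,938.08 (≈ $15.3541 each)
Sale 2, sell 427: 427/517 × $7,938.08 → $6,556.20
After Purchase 4: 260 on hand, pool $4,424.88 (≈ $17.0188 each)
After Purchase 5: 624 on hand, pool $10,358.08 (≈ $16.5995 each)
After Purchase 6: 720 on hand, pool $12,820.48 (≈ $17.8062 each)
Sale 3, sell 574: 574/720 × $12,820.48 → $10,220.77
Sale 4, sell 80: 80/146 × $2,599.71 → $1,424.49
Total COGS = $3,585.72 + $6,556.20 + $10,220.77 + $1,424.49 = $21,787.18
Ending inventory (cost pool remaining) = $1,175.22
Check: goods available $22,962.40 = COGS $21,787.18 + ending $1,175.22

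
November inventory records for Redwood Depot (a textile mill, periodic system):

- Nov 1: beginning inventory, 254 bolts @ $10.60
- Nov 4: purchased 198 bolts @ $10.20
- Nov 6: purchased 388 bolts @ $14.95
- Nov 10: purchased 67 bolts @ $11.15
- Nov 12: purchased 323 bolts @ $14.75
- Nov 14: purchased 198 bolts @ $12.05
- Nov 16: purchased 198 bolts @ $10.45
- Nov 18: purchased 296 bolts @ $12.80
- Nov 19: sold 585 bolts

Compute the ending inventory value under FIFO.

Ending inventory = $17,567.35

Nov 19, 585 sold [FIFO — oldest first]: 254 @ $10.60 + 198 @ $10.20 + 133 @ $14.95 = $6,700.35
Ending inventory: 255 @ $14.95 + 67 @ $11.15 + 323 @ $14.75 + 198 @ $12.05 + 198 @ $10.45 + 296 @ $12.80 = $17,567.35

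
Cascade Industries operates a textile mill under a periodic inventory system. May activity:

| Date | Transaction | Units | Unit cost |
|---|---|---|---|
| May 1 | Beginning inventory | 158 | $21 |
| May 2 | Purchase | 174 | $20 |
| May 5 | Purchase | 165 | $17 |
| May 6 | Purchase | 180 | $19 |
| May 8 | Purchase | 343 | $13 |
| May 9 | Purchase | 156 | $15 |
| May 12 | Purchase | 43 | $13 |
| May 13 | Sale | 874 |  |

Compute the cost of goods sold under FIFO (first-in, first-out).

COGS = $15,584

May 13, 874 sold [FIFO — oldest first]: 158 @ $21 + 174 @ $20 + 165 @ $17 + 180 @ $19 + 197 @ $13 = $15,584
Ending inventory: 146 @ $13 + 156 @ $15 + 43 @ $13 = $4,797
Check: goods available $20,381 = COGS $15,584 + ending $4,797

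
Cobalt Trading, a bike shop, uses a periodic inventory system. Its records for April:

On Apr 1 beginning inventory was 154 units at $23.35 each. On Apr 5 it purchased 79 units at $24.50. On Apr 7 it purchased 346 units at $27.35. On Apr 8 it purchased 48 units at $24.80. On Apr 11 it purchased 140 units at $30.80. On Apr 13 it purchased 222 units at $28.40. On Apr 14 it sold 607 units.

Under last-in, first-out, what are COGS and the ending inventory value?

COGS = $17,195.15; ending inventory = $9,606.55

Apr 14, 607 sold [LIFO — newest first]: 222 @ $28.40 + 140 @ $30.80 + 48 @ $24.80 + 197 @ $27.35 = $17,195.15
Ending inventory: 154 @ $23.35 + 79 @ $24.50 + 149 @ $27.35 = $9,606.55
Check: goods available $26,801.70 = COGS $17,195.15 + ending $9,606.55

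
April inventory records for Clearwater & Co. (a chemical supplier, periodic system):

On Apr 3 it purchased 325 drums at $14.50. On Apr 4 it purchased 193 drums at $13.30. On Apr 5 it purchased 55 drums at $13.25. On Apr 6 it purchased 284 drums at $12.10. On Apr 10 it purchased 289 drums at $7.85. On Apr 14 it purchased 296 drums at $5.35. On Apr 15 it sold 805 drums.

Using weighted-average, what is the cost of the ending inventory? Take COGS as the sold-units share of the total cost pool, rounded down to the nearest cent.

Ending inventory = $6,757.33

Apr 15, sell 805: 805/1442 × $15,296.80 → $8,539.47
Ending inventory (cost pool remaining) = $6,757.33
Check: goods available $15,296.80 = COGS $8,539.47 + ending $6,757.33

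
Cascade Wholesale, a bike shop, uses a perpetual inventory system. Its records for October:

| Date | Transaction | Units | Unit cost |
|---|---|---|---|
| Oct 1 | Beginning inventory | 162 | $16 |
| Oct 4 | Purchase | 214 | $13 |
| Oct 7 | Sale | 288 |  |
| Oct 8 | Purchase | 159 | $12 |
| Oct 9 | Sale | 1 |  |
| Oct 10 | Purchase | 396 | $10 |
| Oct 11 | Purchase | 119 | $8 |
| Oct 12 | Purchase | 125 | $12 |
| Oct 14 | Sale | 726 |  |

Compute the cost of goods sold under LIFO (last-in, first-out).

Oct 7, 288 sold [LIFO — newest first]: 214 @ $13 + 74 @ $16 = $3,966
Oct 9, 1 sold [LIFO — newest first]: 1 @ $12 = $12
Oct 14, 726 sold [LIFO — newest first]: 125 @ $12 + 119 @ $8 + 396 @ $10 + 86 @ $12 = $7,444
Total COGS = $3,966 + $12 + $7,444 = $11,422
Ending inventory: 88 @ $16 + 72 @ $12 = $2,272

COGS = $11,422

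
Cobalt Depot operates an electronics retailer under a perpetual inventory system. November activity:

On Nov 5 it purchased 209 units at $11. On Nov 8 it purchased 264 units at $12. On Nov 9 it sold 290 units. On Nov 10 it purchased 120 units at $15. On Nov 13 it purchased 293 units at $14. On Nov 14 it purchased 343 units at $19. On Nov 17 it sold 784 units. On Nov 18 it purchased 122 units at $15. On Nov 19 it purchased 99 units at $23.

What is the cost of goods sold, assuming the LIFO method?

COGS = $16,181

Nov 9, 290 sold [LIFO — newest first]: 264 @ $12 + 26 @ $11 = $3,454
Nov 17, 784 sold [LIFO — newest first]: 343 @ $19 + 293 @ $14 + 120 @ $15 + 28 @ $11 = $12,727
Total COGS = $3,454 + $12,727 = $16,181
Ending inventory: 155 @ $11 + 122 @ $15 + 99 @ $23 = $5,812
Check: goods available $21,993 = COGS $16,181 + ending $5,812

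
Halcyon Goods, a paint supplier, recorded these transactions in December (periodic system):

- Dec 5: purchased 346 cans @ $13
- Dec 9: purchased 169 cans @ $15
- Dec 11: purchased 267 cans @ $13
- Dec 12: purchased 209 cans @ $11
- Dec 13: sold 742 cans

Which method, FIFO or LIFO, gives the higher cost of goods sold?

FIFO COGS: 346 @ $13 + 169 @ $15 + 227 @ $13 = $9,984
LIFO COGS: 209 @ $11 + 267 @ $13 + 169 @ $15 + 97 @ $13 = $9,566

FIFO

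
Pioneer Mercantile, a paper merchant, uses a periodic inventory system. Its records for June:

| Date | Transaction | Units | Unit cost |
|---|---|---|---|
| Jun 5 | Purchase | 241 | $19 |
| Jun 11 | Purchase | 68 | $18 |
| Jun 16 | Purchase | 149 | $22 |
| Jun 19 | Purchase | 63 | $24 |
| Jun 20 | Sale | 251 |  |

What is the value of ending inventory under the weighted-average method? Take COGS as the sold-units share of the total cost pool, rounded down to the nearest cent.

Ending inventory = $5,489.66

Jun 20, sell 251: 251/521 × $10,593.00 → $5,103.34
Ending inventory (cost pool remaining) = $5,489.66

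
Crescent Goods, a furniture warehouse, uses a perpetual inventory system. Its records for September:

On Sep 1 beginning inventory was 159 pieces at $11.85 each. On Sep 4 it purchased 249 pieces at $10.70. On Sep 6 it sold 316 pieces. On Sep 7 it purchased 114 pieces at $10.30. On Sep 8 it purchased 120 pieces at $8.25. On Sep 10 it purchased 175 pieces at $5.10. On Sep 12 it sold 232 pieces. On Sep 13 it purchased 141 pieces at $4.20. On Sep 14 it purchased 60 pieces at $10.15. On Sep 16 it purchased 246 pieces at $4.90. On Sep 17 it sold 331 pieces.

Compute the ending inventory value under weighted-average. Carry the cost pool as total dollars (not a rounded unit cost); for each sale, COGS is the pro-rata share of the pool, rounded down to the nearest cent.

After Sep 1: 159 on hand, pool $1,884.15 (≈ $11.8500 each)
After Sep 4: 408 on hand, pool $4,548.45 (≈ $11.1482 each)
Sep 6, sell 316: 316/408 × $4,548.45 → $3,522.81
After Sep 7: 206 on hand, pool $2,199.84 (≈ $10.6788 each)
After Sep 8: 326 on hand, pool $3,189.84 (≈ $9.7848 each)
After Sep 10: 501 on hand, pool $4,082.34 (≈ $8.1484 each)
Sep 12, sell 232: 232/501 × $4,082.34 → $1,890.42
After Sep 13: 410 on hand, pool $2,784.12 (≈ $6.7905 each)
After Sep 14: 470 on hand, pool $3,393.12 (≈ $7.2194 each)
After Sep 16: 716 on hand, pool $4,598.52 (≈ $6.4225 each)
Sep 17, sell 331: 331/716 × $4,598.52 → $2,125.85
Total COGS = $3,522.81 + $1,890.42 + $2,125.85 = $7,539.08
Ending inventory (cost pool remaining) = $2,472.67
Check: goods available $10,011.75 = COGS $7,539.08 + ending $2,472.67

Ending inventory = $2,472.67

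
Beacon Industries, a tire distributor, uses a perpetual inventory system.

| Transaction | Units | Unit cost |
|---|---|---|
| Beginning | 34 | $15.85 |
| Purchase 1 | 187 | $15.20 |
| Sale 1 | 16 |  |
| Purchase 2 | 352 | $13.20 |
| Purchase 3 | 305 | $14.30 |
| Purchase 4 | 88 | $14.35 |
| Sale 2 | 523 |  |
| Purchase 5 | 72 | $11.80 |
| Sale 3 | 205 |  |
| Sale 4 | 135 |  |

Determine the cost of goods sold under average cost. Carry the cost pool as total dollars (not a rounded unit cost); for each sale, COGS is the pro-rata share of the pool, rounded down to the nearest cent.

COGS = $12,310.71

After Beginning: 34 on hand, pool $538.90 (≈ $15.8500 each)
After Purchase 1: 221 on hand, pool $3,381.30 (≈ $15.3000 each)
Sale 1, sell 16: 16/221 × $3,381.30 → $244.80
After Purchase 2: 557 on hand, pool $7,782.90 (≈ $13.9729 each)
After Purchase 3: 862 on hand, pool $12,144.40 (≈ $14.0886 each)
After Purchase 4: 950 on hand, pool $13,407.20 (≈ $14.1128 each)
Sale 2, sell 523: 523/950 × $13,407.20 → $7,381.01
After Purchase 5: 499 on hand, pool $6,875.79 (≈ $13.7791 each)
Sale 3, sell 205: 205/499 × $6,875.79 → $2,824.72
Sale 4, sell 135: 135/294 × $4,051.07 → $1,860.18
Total COGS = $244.80 + $7,381.01 + $2,824.72 + $1,860.18 = $12,310.71
Ending inventory (cost pool remaining) = $2,190.89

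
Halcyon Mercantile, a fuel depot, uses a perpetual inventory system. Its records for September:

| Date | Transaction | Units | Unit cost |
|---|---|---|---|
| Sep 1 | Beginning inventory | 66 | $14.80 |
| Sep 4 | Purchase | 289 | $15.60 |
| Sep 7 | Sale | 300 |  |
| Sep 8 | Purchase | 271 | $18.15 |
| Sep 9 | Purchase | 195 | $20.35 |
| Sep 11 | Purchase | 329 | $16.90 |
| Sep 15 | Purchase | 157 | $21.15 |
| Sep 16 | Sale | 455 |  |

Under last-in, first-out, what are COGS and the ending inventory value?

COGS = $13,027.95; ending inventory = $10,224.80

Sep 7, 300 sold [LIFO — newest first]: 289 @ $15.60 + 11 @ $14.80 = $4,671.20
Sep 16, 455 sold [LIFO — newest first]: 157 @ $21.15 + 298 @ $16.90 = $8,356.75
Total COGS = $4,671.20 + $8,356.75 = $13,027.95
Ending inventory: 55 @ $14.80 + 271 @ $18.15 + 195 @ $20.35 + 31 @ $16.90 = $10,224.80
Check: goods available $23,252.75 = COGS $13,027.95 + ending $10,224.80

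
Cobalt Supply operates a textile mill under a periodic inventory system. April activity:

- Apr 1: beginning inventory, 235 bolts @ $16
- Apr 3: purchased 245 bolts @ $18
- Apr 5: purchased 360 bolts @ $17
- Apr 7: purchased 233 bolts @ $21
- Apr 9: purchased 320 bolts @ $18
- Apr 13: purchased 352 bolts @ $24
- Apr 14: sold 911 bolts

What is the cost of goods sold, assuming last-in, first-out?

Apr 14, 911 sold [LIFO — newest first]: 352 @ $24 + 320 @ $18 + 233 @ $21 + 6 @ $17 = $19,203
Ending inventory: 235 @ $16 + 245 @ $18 + 354 @ $17 = $14,188
Check: goods available $33,391 = COGS $19,203 + ending $14,188

COGS = $19,203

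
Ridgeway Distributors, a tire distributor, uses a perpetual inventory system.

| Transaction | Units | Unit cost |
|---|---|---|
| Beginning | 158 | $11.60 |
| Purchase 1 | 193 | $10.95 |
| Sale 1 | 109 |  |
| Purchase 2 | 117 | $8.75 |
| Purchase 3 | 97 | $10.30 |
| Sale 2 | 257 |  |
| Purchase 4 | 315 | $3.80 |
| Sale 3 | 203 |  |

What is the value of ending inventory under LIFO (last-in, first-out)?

Sale 1 (109) [LIFO — newest first]: 109 @ $10.95 = $1,193.55
Sale 2 (257) [LIFO — newest first]: 97 @ $10.30 + 117 @ $8.75 + 43 @ $10.95 = $2,493.70
Sale 3 (203) [LIFO — newest first]: 203 @ $3.80 = $771.40
Total COGS = $1,193.55 + $2,493.70 + $771.40 = $4,458.65
Ending inventory: 158 @ $11.60 + 41 @ $10.95 + 112 @ $3.80 = $2,707.35
Check: goods available $7,166.00 = COGS $4,458.65 + ending $2,707.35

Ending inventory = $2,707.35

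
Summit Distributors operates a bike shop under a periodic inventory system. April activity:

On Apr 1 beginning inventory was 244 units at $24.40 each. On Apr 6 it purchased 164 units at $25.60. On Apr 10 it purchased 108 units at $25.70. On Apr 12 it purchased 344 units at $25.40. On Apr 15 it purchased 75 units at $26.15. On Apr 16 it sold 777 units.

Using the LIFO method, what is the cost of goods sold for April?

COGS = $19,771.25

Apr 16, 777 sold [LIFO — newest first]: 75 @ $26.15 + 344 @ $25.40 + 108 @ $25.70 + 164 @ $25.60 + 86 @ $24.40 = $19,771.25
Ending inventory: 158 @ $24.40 = $3,855.20
Check: goods available $23,626.45 = COGS $19,771.25 + ending $3,855.20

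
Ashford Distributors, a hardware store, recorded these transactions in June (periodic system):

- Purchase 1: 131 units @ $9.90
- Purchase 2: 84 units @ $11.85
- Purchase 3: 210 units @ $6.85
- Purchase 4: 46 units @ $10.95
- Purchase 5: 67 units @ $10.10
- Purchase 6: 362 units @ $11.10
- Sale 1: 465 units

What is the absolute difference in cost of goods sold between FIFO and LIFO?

FIFO COGS: 131 @ $9.90 + 84 @ $11.85 + 210 @ $6.85 + 40 @ $10.95 = $4,168.80
LIFO COGS: 362 @ $11.10 + 67 @ $10.10 + 36 @ $10.95 = $5,089.10
Difference = |$4,168.80 − $5,089.10| = $920.30

$920.30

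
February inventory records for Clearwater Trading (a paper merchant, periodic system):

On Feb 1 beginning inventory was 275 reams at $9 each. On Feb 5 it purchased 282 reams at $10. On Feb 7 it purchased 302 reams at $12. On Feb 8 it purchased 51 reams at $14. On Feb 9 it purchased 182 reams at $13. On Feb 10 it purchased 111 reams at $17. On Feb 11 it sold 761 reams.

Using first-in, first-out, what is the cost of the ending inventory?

Ending inventory = $6,143

Feb 11, 761 sold [FIFO — oldest first]: 275 @ $9 + 282 @ $10 + 204 @ $12 = $7,743
Ending inventory: 98 @ $12 + 51 @ $14 + 182 @ $13 + 111 @ $17 = $6,143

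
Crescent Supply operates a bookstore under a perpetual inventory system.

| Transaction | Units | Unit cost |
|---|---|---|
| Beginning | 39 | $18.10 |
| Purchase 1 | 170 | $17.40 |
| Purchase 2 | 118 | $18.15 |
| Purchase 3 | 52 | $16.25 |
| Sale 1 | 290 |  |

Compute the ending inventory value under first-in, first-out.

Sale 1 (290) [FIFO — oldest first]: 39 @ $18.10 + 170 @ $17.40 + 81 @ $18.15 = $5,134.05
Ending inventory: 37 @ $18.15 + 52 @ $16.25 = $1,516.55

Ending inventory = $1,516.55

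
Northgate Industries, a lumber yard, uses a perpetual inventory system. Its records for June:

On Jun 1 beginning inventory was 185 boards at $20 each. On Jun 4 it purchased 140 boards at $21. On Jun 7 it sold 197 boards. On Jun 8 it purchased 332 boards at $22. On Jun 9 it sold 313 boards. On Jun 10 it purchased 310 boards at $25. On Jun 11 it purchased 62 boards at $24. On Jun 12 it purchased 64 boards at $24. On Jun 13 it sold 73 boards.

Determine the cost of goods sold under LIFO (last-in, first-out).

COGS = $12,718

Jun 7, 197 sold [LIFO — newest first]: 140 @ $21 + 57 @ $20 = $4,080
Jun 9, 313 sold [LIFO — newest first]: 313 @ $22 = $6,886
Jun 13, 73 sold [LIFO — newest first]: 64 @ $24 + 9 @ $24 = $1,752
Total COGS = $4,080 + $6,886 + $1,752 = $12,718
Ending inventory: 128 @ $20 + 19 @ $22 + 310 @ $25 + 53 @ $24 = $12,000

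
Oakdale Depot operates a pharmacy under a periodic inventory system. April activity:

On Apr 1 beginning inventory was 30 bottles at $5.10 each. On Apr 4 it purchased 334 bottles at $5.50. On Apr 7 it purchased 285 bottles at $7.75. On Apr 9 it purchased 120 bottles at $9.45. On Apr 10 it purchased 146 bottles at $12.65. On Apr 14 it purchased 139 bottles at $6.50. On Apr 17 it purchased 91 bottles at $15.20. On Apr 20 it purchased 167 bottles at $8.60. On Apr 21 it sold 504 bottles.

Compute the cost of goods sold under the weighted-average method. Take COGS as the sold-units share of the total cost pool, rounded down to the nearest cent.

COGS = $4,188.17

Apr 21, sell 504: 504/1312 × $10,902.55 → $4,188.17
Ending inventory (cost pool remaining) = $6,714.38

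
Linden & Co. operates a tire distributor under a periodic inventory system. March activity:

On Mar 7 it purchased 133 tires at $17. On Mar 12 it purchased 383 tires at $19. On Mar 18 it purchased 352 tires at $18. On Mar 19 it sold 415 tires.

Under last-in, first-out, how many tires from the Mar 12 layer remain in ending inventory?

320

Mar 19, 415 sold [LIFO — newest first]: 352 @ $18 + 63 @ $19 = $7,533
Ending inventory: 133 @ $17 + 320 @ $19 = $8,341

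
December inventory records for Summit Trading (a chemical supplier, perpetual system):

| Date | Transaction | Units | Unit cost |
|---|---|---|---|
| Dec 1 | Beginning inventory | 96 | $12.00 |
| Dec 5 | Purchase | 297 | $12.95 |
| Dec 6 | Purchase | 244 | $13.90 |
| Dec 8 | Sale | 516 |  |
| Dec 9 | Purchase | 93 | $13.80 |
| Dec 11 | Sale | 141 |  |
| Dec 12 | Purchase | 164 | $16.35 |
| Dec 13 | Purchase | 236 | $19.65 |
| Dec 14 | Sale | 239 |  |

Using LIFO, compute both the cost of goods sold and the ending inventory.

Dec 8, 516 sold [LIFO — newest first]: 244 @ $13.90 + 272 @ $12.95 = $6,914.00
Dec 11, 141 sold [LIFO — newest first]: 93 @ $13.80 + 25 @ $12.95 + 23 @ $12.00 = $1,883.15
Dec 14, 239 sold [LIFO — newest first]: 236 @ $19.65 + 3 @ $16.35 = $4,686.45
Total COGS = $6,914.00 + $1,883.15 + $4,686.45 = $13,483.60
Ending inventory: 73 @ $12.00 + 161 @ $16.35 = $3,508.35

COGS = $13,483.60; ending inventory = $3,508.35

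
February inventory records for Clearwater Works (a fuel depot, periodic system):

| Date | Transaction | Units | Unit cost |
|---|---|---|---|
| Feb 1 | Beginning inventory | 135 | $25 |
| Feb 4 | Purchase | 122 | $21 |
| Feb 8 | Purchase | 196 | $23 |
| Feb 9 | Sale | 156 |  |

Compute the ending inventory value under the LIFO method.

Ending inventory = $6,857

Feb 9, 156 sold [LIFO — newest first]: 156 @ $23 = $3,588
Ending inventory: 135 @ $25 + 122 @ $21 + 40 @ $23 = $6,857
Check: goods available $10,445 = COGS $3,588 + ending $6,857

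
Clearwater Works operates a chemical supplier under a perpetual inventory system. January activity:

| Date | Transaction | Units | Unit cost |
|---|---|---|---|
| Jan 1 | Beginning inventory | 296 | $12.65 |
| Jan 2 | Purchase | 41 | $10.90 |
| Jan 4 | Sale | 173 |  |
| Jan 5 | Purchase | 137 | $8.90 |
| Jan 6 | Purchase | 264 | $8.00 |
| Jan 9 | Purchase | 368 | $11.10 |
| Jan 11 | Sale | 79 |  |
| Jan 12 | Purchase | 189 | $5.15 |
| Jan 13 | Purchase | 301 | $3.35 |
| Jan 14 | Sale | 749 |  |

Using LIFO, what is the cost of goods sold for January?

COGS = $7,850.20

Jan 4, 173 sold [LIFO — newest first]: 41 @ $10.90 + 132 @ $12.65 = $2,116.70
Jan 11, 79 sold [LIFO — newest first]: 79 @ $11.10 = $876.90
Jan 14, 749 sold [LIFO — newest first]: 301 @ $3.35 + 189 @ $5.15 + 259 @ $11.10 = $4,856.60
Total COGS = $2,116.70 + $876.90 + $4,856.60 = $7,850.20
Ending inventory: 164 @ $12.65 + 137 @ $8.90 + 264 @ $8.00 + 30 @ $11.10 = $5,738.90
Check: goods available $13,589.10 = COGS $7,850.20 + ending $5,738.90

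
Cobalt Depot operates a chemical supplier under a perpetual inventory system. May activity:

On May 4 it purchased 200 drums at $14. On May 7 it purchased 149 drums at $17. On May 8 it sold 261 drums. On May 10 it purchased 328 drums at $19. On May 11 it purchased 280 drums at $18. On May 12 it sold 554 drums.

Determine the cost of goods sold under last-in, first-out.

COGS = $14,347

May 8, 261 sold [LIFO — newest first]: 149 @ $17 + 112 @ $14 = $4,101
May 12, 554 sold [LIFO — newest first]: 280 @ $18 + 274 @ $19 = $10,246
Total COGS = $4,101 + $10,246 = $14,347
Ending inventory: 88 @ $14 + 54 @ $19 = $2,258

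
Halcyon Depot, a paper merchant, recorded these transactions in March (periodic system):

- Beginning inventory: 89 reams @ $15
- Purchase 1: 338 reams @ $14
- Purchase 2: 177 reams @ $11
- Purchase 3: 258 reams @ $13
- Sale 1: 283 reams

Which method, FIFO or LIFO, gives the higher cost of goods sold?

FIFO COGS: 89 @ $15 + 194 @ $14 = $4,051
LIFO COGS: 258 @ $13 + 25 @ $11 = $3,629

FIFO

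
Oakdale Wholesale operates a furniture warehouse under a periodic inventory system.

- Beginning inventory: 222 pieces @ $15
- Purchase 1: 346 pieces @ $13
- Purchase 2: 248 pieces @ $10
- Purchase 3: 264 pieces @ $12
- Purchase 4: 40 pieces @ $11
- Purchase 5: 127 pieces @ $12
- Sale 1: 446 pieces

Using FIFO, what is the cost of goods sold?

Sale 1 (446) [FIFO — oldest first]: 222 @ $15 + 224 @ $13 = $6,242
Ending inventory: 122 @ $13 + 248 @ $10 + 264 @ $12 + 40 @ $11 + 127 @ $12 = $9,198

COGS = $6,242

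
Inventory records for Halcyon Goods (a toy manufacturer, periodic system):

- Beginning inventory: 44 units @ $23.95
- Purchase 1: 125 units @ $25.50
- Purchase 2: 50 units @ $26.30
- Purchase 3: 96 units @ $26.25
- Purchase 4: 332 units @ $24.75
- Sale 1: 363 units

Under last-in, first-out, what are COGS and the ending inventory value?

COGS = $9,030.75; ending inventory = $7,262.55

Sale 1 (363) [LIFO — newest first]: 332 @ $24.75 + 31 @ $26.25 = $9,030.75
Ending inventory: 44 @ $23.95 + 125 @ $25.50 + 50 @ $26.30 + 65 @ $26.25 = $7,262.55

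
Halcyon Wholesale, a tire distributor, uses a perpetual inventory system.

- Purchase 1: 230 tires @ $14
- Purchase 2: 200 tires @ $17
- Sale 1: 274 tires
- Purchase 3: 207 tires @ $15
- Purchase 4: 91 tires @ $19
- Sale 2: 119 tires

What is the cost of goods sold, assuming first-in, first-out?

COGS = $5,991

Sale 1 (274) [FIFO — oldest first]: 230 @ $14 + 44 @ $17 = $3,968
Sale 2 (119) [FIFO — oldest first]: 119 @ $17 = $2,023
Total COGS = $3,968 + $2,023 = $5,991
Ending inventory: 37 @ $17 + 207 @ $15 + 91 @ $19 = $5,463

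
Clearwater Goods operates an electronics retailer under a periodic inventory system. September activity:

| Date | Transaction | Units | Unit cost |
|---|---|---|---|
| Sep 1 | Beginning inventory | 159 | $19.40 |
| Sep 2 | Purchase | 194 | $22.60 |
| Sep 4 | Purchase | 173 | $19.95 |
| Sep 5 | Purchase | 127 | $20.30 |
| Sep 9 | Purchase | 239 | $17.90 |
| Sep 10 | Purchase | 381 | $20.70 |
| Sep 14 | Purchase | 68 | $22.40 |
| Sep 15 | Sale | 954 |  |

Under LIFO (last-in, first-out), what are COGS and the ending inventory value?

COGS = $19,039.15; ending inventory = $8,147.30

Sep 15, 954 sold [LIFO — newest first]: 68 @ $22.40 + 381 @ $20.70 + 239 @ $17.90 + 127 @ $20.30 + 139 @ $19.95 = $19,039.15
Ending inventory: 159 @ $19.40 + 194 @ $22.60 + 34 @ $19.95 = $8,147.30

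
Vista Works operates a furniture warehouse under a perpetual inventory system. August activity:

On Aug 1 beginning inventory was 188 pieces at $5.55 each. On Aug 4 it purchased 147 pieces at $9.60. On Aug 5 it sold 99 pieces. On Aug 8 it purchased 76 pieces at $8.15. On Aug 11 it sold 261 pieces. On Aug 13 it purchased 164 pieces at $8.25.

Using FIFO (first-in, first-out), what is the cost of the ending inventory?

Aug 5, 99 sold [FIFO — oldest first]: 99 @ $5.55 = $549.45
Aug 11, 261 sold [FIFO — oldest first]: 89 @ $5.55 + 147 @ $9.60 + 25 @ $8.15 = $2,108.90
Total COGS = $549.45 + $2,108.90 = $2,658.35
Ending inventory: 51 @ $8.15 + 164 @ $8.25 = $1,768.65

Ending inventory = $1,768.65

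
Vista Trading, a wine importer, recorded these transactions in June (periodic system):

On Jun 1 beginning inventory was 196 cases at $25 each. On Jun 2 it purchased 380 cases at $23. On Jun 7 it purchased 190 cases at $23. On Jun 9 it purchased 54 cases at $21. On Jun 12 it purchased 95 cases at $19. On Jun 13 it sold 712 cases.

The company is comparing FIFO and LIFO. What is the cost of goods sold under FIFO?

FIFO COGS: 196 @ $25 + 380 @ $23 + 136 @ $23 = $16,768
LIFO COGS: 95 @ $19 + 54 @ $21 + 190 @ $23 + 373 @ $23 = $15,888

COGS = $16,768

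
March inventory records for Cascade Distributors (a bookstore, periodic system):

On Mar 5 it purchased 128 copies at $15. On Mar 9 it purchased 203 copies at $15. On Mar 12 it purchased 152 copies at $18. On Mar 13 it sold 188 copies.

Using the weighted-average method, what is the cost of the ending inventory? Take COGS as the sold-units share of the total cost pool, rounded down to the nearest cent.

Mar 13, sell 188: 188/483 × $7,701.00 → $2,997.49
Ending inventory (cost pool remaining) = $4,703.51
Check: goods available $7,701.00 = COGS $2,997.49 + ending $4,703.51

Ending inventory = $4,703.51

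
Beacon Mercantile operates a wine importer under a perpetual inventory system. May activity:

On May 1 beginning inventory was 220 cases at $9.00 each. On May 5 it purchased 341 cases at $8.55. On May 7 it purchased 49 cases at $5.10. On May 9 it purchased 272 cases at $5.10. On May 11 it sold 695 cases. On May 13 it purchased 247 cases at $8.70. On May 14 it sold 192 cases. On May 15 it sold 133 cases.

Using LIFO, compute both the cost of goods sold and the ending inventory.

COGS = $7,700.55; ending inventory = $981.00

May 11, 695 sold [LIFO — newest first]: 272 @ $5.10 + 49 @ $5.10 + 341 @ $8.55 + 33 @ $9.00 = $4,849.65
May 14, 192 sold [LIFO — newest first]: 192 @ $8.70 = $1,670.40
May 15, 133 sold [LIFO — newest first]: 55 @ $8.70 + 78 @ $9.00 = $1,180.50
Total COGS = $4,849.65 + $1,670.40 + $1,180.50 = $7,700.55
Ending inventory: 109 @ $9.00 = $981.00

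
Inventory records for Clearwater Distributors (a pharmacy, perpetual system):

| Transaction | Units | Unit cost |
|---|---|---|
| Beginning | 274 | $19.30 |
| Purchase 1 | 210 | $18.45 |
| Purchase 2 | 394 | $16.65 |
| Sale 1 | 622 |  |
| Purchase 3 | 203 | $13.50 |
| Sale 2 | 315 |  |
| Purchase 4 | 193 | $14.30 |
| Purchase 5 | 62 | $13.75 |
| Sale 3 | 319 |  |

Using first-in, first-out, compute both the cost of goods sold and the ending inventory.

Sale 1 (622) [FIFO — oldest first]: 274 @ $19.30 + 210 @ $18.45 + 138 @ $16.65 = $11,460.40
Sale 2 (315) [FIFO — oldest first]: 256 @ $16.65 + 59 @ $13.50 = $5,058.90
Sale 3 (319) [FIFO — oldest first]: 144 @ $13.50 + 175 @ $14.30 = $4,446.50
Total COGS = $11,460.40 + $5,058.90 + $4,446.50 = $20,965.80
Ending inventory: 18 @ $14.30 + 62 @ $13.75 = $1,109.90
Check: goods available $22,075.70 = COGS $20,965.80 + ending $1,109.90

COGS = $20,965.80; ending inventory = $1,109.90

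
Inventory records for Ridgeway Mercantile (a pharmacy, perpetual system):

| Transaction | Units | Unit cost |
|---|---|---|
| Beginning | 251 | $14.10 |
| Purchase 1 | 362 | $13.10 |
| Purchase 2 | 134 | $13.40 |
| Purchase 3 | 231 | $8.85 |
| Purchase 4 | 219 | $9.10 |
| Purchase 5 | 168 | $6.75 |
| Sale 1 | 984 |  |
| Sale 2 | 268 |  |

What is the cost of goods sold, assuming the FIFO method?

Sale 1 (984) [FIFO — oldest first]: 251 @ $14.10 + 362 @ $13.10 + 134 @ $13.40 + 231 @ $8.85 + 6 @ $9.10 = $12,175.85
Sale 2 (268) [FIFO — oldest first]: 213 @ $9.10 + 55 @ $6.75 = $2,309.55
Total COGS = $12,175.85 + $2,309.55 = $14,485.40
Ending inventory: 113 @ $6.75 = $762.75
Check: goods available $15,248.15 = COGS $14,485.40 + ending $762.75

COGS = $14,485.40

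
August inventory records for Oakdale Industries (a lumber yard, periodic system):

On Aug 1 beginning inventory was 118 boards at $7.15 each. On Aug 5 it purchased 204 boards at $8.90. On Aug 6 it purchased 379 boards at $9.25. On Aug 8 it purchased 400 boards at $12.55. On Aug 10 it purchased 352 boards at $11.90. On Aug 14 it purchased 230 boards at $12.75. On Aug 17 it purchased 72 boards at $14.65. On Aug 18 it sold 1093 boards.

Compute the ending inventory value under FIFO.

Ending inventory = $8,276.50

Aug 18, 1093 sold [FIFO — oldest first]: 118 @ $7.15 + 204 @ $8.90 + 379 @ $9.25 + 392 @ $12.55 = $11,084.65
Ending inventory: 8 @ $12.55 + 352 @ $11.90 + 230 @ $12.75 + 72 @ $14.65 = $8,276.50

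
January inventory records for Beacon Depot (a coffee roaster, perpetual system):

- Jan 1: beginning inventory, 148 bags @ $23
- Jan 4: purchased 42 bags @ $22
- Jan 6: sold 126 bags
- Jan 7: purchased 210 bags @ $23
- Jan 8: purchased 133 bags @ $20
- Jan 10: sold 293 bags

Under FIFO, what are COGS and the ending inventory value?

Jan 6, 126 sold [FIFO — oldest first]: 126 @ $23 = $2,898
Jan 10, 293 sold [FIFO — oldest first]: 22 @ $23 + 42 @ $22 + 210 @ $23 + 19 @ $20 = $6,640
Total COGS = $2,898 + $6,640 = $9,538
Ending inventory: 114 @ $20 = $2,280
Check: goods available $11,818 = COGS $9,538 + ending $2,280

COGS = $9,538; ending inventory = $2,280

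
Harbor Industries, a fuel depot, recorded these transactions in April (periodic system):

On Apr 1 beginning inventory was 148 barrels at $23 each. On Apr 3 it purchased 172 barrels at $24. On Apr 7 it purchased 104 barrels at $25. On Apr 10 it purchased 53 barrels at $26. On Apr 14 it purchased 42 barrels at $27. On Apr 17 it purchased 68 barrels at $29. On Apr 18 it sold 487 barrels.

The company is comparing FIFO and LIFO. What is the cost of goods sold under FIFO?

COGS = $11,780

FIFO COGS: 148 @ $23 + 172 @ $24 + 104 @ $25 + 53 @ $26 + 10 @ $27 = $11,780
LIFO COGS: 68 @ $29 + 42 @ $27 + 53 @ $26 + 104 @ $25 + 172 @ $24 + 48 @ $23 = $12,316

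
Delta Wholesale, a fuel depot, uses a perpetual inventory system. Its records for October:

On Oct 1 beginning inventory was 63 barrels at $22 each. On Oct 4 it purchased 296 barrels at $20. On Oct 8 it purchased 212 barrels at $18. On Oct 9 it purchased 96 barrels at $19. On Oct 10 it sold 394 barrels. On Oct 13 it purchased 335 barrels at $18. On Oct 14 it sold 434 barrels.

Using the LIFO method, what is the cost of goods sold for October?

COGS = $15,370

Oct 10, 394 sold [LIFO — newest first]: 96 @ $19 + 212 @ $18 + 86 @ $20 = $7,360
Oct 14, 434 sold [LIFO — newest first]: 335 @ $18 + 99 @ $20 = $8,010
Total COGS = $7,360 + $8,010 = $15,370
Ending inventory: 63 @ $22 + 111 @ $20 = $3,606
Check: goods available $18,976 = COGS $15,370 + ending $3,606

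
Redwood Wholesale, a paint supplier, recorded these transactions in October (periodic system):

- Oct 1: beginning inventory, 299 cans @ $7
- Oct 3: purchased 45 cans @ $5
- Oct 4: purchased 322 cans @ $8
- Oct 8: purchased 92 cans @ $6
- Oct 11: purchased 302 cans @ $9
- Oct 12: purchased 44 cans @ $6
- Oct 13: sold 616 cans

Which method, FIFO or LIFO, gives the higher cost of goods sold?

FIFO COGS: 299 @ $7 + 45 @ $5 + 272 @ $8 = $4,494
LIFO COGS: 44 @ $6 + 302 @ $9 + 92 @ $6 + 178 @ $8 = $4,958

LIFO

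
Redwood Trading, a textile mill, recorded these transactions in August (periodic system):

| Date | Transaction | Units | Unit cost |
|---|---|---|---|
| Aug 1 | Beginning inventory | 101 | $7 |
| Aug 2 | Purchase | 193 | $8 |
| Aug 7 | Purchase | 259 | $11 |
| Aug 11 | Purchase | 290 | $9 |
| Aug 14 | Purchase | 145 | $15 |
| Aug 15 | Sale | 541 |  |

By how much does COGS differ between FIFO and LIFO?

$983

FIFO COGS: 101 @ $7 + 193 @ $8 + 247 @ $11 = $4,968
LIFO COGS: 145 @ $15 + 290 @ $9 + 106 @ $11 = $5,951
Difference = |$4,968 − $5,951| = $983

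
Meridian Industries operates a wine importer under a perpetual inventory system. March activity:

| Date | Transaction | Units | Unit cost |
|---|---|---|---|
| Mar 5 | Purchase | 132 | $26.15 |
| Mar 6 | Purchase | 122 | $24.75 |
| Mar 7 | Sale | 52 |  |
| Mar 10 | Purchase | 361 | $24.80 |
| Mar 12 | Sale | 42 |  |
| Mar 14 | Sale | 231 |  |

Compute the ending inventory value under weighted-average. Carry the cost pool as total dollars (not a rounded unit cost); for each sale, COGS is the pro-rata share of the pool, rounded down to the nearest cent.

After Mar 5: 132 on hand, pool $3,451.80 (≈ $26.1500 each)
After Mar 6: 254 on hand, pool $6,471.30 (≈ $25.4776 each)
Mar 7, sell 52: 52/254 × $6,471.30 → $1,324.83
After Mar 10: 563 on hand, pool $14,099.27 (≈ $25.0431 each)
Mar 12, sell 42: 42/563 × $14,099.27 → $1,051.81
Mar 14, sell 231: 231/521 × $13,047.46 → $5,784.95
Total COGS = $1,324.83 + $1,051.81 + $5,784.95 = $8,161.59
Ending inventory (cost pool remaining) = $7,262.51
Check: goods available $15,424.10 = COGS $8,161.59 + ending $7,262.51

Ending inventory = $7,262.51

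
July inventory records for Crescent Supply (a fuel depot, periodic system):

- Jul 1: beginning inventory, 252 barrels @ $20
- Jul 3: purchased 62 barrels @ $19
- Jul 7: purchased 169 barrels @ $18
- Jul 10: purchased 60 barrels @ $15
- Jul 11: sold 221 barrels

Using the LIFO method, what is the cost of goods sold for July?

Jul 11, 221 sold [LIFO — newest first]: 60 @ $15 + 161 @ $18 = $3,798
Ending inventory: 252 @ $20 + 62 @ $19 + 8 @ $18 = $6,362
Check: goods available $10,160 = COGS $3,798 + ending $6,362

COGS = $3,798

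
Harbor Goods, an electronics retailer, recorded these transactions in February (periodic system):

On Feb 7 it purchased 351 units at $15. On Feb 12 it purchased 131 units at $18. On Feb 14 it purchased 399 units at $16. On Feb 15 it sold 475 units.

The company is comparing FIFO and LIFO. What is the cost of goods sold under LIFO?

FIFO COGS: 351 @ $15 + 124 @ $18 = $7,497
LIFO COGS: 399 @ $16 + 76 @ $18 = $7,752

COGS = $7,752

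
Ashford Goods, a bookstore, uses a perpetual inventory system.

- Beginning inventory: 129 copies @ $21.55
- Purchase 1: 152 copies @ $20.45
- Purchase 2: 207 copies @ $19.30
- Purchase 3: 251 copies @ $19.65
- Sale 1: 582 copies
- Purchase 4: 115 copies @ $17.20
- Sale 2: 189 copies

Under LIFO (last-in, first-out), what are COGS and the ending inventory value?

Sale 1 (582) [LIFO — newest first]: 251 @ $19.65 + 207 @ $19.30 + 124 @ $20.45 = $11,463.05
Sale 2 (189) [LIFO — newest first]: 115 @ $17.20 + 28 @ $20.45 + 46 @ $21.55 = $3,541.90
Total COGS = $11,463.05 + $3,541.90 = $15,004.95
Ending inventory: 83 @ $21.55 = $1,788.65
Check: goods available $16,793.60 = COGS $15,004.95 + ending $1,788.65

COGS = $15,004.95; ending inventory = $1,788.65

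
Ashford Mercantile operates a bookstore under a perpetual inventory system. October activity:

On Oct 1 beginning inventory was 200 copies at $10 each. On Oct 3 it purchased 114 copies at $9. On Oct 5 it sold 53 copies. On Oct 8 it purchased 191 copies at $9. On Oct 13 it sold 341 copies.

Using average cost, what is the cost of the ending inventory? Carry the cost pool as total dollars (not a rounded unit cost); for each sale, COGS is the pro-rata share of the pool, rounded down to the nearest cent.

Ending inventory = $1,039.83

After Oct 1: 200 on hand, pool $2,000.00 (≈ $10.0000 each)
After Oct 3: 314 on hand, pool $3,026.00 (≈ $9.6369 each)
Oct 5, sell 53: 53/314 × $3,026.00 → $510.75
After Oct 8: 452 on hand, pool $4,234.25 (≈ $9.3678 each)
Oct 13, sell 341: 341/452 × $4,234.25 → $3,194.42
Total COGS = $510.75 + $3,194.42 = $3,705.17
Ending inventory (cost pool remaining) = $1,039.83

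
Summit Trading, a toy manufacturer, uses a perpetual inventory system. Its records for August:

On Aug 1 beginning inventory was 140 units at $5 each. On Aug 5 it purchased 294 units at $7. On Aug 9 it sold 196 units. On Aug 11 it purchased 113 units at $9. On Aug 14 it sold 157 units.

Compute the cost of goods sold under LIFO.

COGS = $2,697

Aug 9, 196 sold [LIFO — newest first]: 196 @ $7 = $1,372
Aug 14, 157 sold [LIFO — newest first]: 113 @ $9 + 44 @ $7 = $1,325
Total COGS = $1,372 + $1,325 = $2,697
Ending inventory: 140 @ $5 + 54 @ $7 = $1,078
Check: goods available $3,775 = COGS $2,697 + ending $1,078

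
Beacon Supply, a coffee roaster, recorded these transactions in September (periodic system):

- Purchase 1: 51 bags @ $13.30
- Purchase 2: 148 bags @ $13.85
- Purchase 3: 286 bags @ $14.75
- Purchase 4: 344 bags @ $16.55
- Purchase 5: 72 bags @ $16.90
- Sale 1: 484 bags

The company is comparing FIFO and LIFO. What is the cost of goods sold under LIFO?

COGS = $7,913.00

FIFO COGS: 51 @ $13.30 + 148 @ $13.85 + 285 @ $14.75 = $6,931.85
LIFO COGS: 72 @ $16.90 + 344 @ $16.55 + 68 @ $14.75 = $7,913.00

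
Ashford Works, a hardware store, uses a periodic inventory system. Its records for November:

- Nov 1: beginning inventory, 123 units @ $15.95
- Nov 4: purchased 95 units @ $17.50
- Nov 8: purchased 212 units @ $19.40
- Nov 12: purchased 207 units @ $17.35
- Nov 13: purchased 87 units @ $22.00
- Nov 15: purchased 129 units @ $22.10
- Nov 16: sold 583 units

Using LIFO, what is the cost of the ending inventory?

Ending inventory = $4,633.15

Nov 16, 583 sold [LIFO — newest first]: 129 @ $22.10 + 87 @ $22.00 + 207 @ $17.35 + 160 @ $19.40 = $11,460.35
Ending inventory: 123 @ $15.95 + 95 @ $17.50 + 52 @ $19.40 = $4,633.15
Check: goods available $16,093.50 = COGS $11,460.35 + ending $4,633.15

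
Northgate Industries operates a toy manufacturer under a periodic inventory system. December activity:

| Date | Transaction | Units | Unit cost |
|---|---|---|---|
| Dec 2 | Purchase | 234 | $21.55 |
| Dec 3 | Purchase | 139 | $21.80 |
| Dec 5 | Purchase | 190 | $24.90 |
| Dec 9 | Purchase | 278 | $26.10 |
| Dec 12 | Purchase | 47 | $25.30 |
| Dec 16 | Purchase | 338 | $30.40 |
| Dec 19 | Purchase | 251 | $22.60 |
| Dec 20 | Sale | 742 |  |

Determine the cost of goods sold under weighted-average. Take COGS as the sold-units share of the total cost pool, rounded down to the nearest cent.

COGS = $18,686.44

Dec 20, sell 742: 742/1477 × $37,196.60 → $18,686.44
Ending inventory (cost pool remaining) = $18,510.16
Check: goods available $37,196.60 = COGS $18,686.44 + ending $18,510.16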